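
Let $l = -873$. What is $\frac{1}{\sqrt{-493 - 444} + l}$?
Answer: $- \frac{873}{763066} - \frac{i \sqrt{937}}{763066} \approx -0.0011441 - 4.0115 \cdot 10^{-5} i$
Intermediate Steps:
$\frac{1}{\sqrt{-493 - 444} + l} = \frac{1}{\sqrt{-493 - 444} - 873} = \frac{1}{\sqrt{-937} - 873} = \frac{1}{i \sqrt{937} - 873} = \frac{1}{-873 + i \sqrt{937}}$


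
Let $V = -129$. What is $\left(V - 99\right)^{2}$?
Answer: $51984$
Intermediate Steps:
$\left(V - 99\right)^{2} = \left(-129 - 99\right)^{2} = \left(-228\right)^{2} = 51984$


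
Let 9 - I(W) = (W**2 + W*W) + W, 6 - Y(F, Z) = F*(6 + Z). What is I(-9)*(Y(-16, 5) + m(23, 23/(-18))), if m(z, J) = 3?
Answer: -26640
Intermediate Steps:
Y(F, Z) = 6 - F*(6 + Z)
I(W) = 9 - W - 2*W**2 (I(W) = 9 - ((W**2 + W*W) + W) = 9 - ((W**2 + W**2) + W) = 9 - (2*W**2 + W) = 9 - (W + 2*W**2) = 9 + (-W - 2*W**2) = 9 - W - 2*W**2)
I(-9)*(Y(-16, 5) + m(23, 23/(-18))) = (9 - 1*(-9) - 2*(-9)**2)*((6 - 6*(-16) - 1*(-16)*5) + 3) = (9 + 9 - 2*81)*((6 + 96 + 80) + 3) = (9 + 9 - 162)*(182 + 3) = -144*185 = -26640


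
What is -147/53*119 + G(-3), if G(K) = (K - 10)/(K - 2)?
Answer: -86776/265 ≈ -327.46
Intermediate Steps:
G(K) = (-10 + K)/(-2 + K)
-147/53*119 + G(-3) = -147/53*119 + (-10 - 3)/(-2 - 3) = -147*1/53*119 - 13/(-5) = -147/53*119 - ⅕*(-13) = -17493/53 + 13/5 = -86776/265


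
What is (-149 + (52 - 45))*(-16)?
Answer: 2272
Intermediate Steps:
(-149 + (52 - 45))*(-16) = (-149 + 7)*(-16) = -142*(-16) = 2272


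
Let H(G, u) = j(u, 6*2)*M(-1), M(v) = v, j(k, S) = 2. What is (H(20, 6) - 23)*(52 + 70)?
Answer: -3050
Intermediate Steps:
H(G, u) = -2 (H(G, u) = 2*(-1) = -2)
(H(20, 6) - 23)*(52 + 70) = (-2 - 23)*(52 + 70) = -25*122 = -3050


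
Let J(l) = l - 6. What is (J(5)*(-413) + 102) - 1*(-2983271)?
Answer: 2983786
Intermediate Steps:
J(l) = -6 + l
(J(5)*(-413) + 102) - 1*(-2983271) = ((-6 + 5)*(-413) + 102) - 1*(-2983271) = (-1*(-413) + 102) + 2983271 = (413 + 102) + 2983271 = 515 + 2983271 = 2983786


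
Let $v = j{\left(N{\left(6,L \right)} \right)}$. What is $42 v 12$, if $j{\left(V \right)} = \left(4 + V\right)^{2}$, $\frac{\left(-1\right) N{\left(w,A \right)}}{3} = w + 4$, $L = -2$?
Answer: $340704$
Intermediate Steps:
$N{\left(w,A \right)} = -12 - 3 w$ ($N{\left(w,A \right)} = - 3 \left(w + 4\right) = - 3 \left(4 + w\right) = -12 - 3 w$)
$v = 676$ ($v = \left(4 - 30\right)^{2} = \left(-26\right)^{2} = 676$)
$42 v 12 = 42 \cdot 676 \cdot 12 = 28392 \cdot 12 = 340704$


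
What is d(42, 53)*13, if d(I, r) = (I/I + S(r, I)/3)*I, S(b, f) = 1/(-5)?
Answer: 2548/5 ≈ 509.60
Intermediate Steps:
S(b, f) = -1/5
d(I, r) = 14*I/15 (d(I, r) = (I/I - 1/5/3)*I = (1 - 1/5*1/3)*I = (1 - 1/15)*I = 14*I/15)
d(42, 53)*13 = ((14/15)*42)*13 = (196/5)*13 = 2548/5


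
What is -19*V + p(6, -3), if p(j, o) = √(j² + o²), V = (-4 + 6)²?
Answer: -76 + 3*√5 ≈ -69.292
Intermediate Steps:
V = 4 (V = 2² = 4)
-19*V + p(6, -3) = -19*4 + √(6² + (-3)²) = -76 + √(36 + 9) = -76 + √45 = -76 + 3*√5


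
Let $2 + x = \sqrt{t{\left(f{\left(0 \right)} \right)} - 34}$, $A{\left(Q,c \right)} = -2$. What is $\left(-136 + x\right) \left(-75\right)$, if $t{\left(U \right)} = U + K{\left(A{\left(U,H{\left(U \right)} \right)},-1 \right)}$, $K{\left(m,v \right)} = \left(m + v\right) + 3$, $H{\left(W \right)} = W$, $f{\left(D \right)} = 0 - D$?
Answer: $10350 - 75 i \sqrt{34} \approx 10350.0 - 437.32 i$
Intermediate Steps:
$f{\left(D \right)} = - D$
$K{\left(m,v \right)} = 3 + m + v$
$t{\left(U \right)} = U$ ($t{\left(U \right)} = U - 0 = U + 0 = U$)
$x = -2 + i \sqrt{34}$ ($x = -2 + \sqrt{\left(-1\right) 0 - 34} = -2 + \sqrt{0 - 34} = -2 + \sqrt{-34} = -2 + i \sqrt{34} \approx -2.0 + 5.831 i$)
$\left(-136 + x\right) \left(-75\right) = \left(-136 - \left(2 - i \sqrt{34}\right)\right) \left(-75\right) = \left(-138 + i \sqrt{34}\right) \left(-75\right) = 10350 - 75 i \sqrt{34}$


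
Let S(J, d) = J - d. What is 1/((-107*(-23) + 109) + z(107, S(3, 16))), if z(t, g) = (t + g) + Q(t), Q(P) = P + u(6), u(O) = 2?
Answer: 1/2773 ≈ 0.00036062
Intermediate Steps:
Q(P) = 2 + P (Q(P) = P + 2 = 2 + P)
z(t, g) = 2 + g + 2*t (z(t, g) = (t + g) + (2 + t) = (g + t) + (2 + t) = 2 + g + 2*t)
1/((-107*(-23) + 109) + z(107, S(3, 16))) = 1/((-107*(-23) + 109) + (2 + (3 - 1*16) + 2*107)) = 1/((2461 + 109) + (2 + (3 - 16) + 214)) = 1/(2570 + (2 - 13 + 214)) = 1/(2570 + 203) = 1/2773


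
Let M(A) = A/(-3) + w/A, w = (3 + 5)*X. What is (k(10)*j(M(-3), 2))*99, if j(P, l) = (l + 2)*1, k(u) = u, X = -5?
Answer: 3960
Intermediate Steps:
w = -40 (w = (3 + 5)*(-5) = 8*(-5) = -40)
M(A) = -40/A - A/3 (M(A) = A/(-3) - 40/A = A*(-⅓) - 40/A = -A/3 - 40/A = -40/A - A/3)
j(P, l) = 2 + l (j(P, l) = (2 + l)*1 = 2 + l)
(k(10)*j(M(-3), 2))*99 = (10*(2 + 2))*99 = (10*4)*99 = 40*99 = 3960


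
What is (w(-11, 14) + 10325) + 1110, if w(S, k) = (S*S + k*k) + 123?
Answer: 11875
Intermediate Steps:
w(S, k) = 123 + S² + k² (w(S, k) = (S² + k²) + 123 = 123 + S² + k²)
(w(-11, 14) + 10325) + 1110 = ((123 + (-11)² + 14²) + 10325) + 1110 = ((123 + 121 + 196) + 10325) + 1110 = (440 + 10325) + 1110 = 10765 + 1110 = 11875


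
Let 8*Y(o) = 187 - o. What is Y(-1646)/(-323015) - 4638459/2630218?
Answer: -5995577930337/3398399469080 ≈ -1.7642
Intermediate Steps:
Y(o) = 187/8 - o/8 (Y(o) = (187 - o)/8 = 187/8 - o/8)
Y(-1646)/(-323015) - 4638459/2630218 = (187/8 - ⅛*(-1646))/(-323015) - 4638459/2630218 = (187/8 + 823/4)*(-1/323015) - 4638459*1/2630218 = (1833/8)*(-1/323015) - 4638459/2630218 = -1833/2584120 - 4638459/2630218 = -5995577930337/3398399469080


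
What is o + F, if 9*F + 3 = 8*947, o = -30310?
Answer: -265217/9 ≈ -29469.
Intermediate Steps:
F = 7573/9 (F = -⅓ + (8*947)/9 = -⅓ + (⅑)*7576 = -⅓ + 7576/9 = 7573/9 ≈ 841.44)
o + F = -30310 + 7573/9 = -265217/9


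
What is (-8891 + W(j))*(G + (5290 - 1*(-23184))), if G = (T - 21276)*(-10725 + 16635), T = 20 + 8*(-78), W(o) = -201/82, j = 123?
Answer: 47140408452869/41 ≈ 1.1498e+12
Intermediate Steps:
W(o) = -201/82 (W(o) = -201*1/82 = -201/82)
T = -604 (T = 20 - 624 = -604)
G = -129310800 (G = (-604 - 21276)*(-10725 + 16635) = -21880*5910 = -129310800)
(-8891 + W(j))*(G + (5290 - 1*(-23184))) = (-8891 - 201/82)*(-129310800 + (5290 - 1*(-23184))) = -729263*(-129310800 + (5290 + 23184))/82 = -729263*(-129310800 + 28474)/82 = -729263/82*(-129282326) = 47140408452869/41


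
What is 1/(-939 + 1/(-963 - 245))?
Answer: -1208/1134313 ≈ -0.0010650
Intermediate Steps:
1/(-939 + 1/(-963 - 245)) = 1/(-939 + 1/(-1208)) = 1/(-939 - 1/1208) = 1/(-1134313/1208) = -1208/1134313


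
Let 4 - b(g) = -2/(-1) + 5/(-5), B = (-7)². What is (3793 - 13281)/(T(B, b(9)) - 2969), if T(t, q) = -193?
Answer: 4744/1581 ≈ 3.0006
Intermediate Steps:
B = 49
b(g) = 3 (b(g) = 4 - (-2/(-1) + 5/(-5)) = 4 - (-2*(-1) + 5*(-⅕)) = 4 - (2 - 1) = 4 - 1*1 = 4 - 1 = 3)
(3793 - 13281)/(T(B, b(9)) - 2969) = (3793 - 13281)/(-193 - 2969) = -9488/(-3162) = -9488*(-1/3162) = 4744/1581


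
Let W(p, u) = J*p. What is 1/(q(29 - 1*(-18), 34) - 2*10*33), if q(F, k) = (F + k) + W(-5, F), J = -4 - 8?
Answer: -1/519 ≈ -0.0019268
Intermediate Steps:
J = -12
W(p, u) = -12*p
q(F, k) = 60 + F + k (q(F, k) = (F + k) - 12*(-5) = (F + k) + 60 = 60 + F + k)
1/(q(29 - 1*(-18), 34) - 2*10*33) = 1/((60 + (29 - 1*(-18)) + 34) - 2*10*33) = 1/((60 + (29 + 18) + 34) - 20*33) = 1/((60 + 47 + 34) - 660) = 1/(141 - 660) = 1/(-519) = -1/519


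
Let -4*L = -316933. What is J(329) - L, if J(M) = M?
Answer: -315617/4 ≈ -78904.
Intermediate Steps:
L = 316933/4 (L = -¼*(-316933) = 316933/4 ≈ 79233.)
J(329) - L = 329 - 1*316933/4 = 329 - 316933/4 = -315617/4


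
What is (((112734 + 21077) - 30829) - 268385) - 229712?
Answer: -395115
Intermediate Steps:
(((112734 + 21077) - 30829) - 268385) - 229712 = ((133811 - 30829) - 268385) - 229712 = (102982 - 268385) - 229712 = -165403 - 229712 = -395115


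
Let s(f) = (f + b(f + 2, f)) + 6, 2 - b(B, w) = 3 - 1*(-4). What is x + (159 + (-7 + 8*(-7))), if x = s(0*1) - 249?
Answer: -152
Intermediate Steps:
b(B, w) = -5 (b(B, w) = 2 - (3 - 1*(-4)) = 2 - (3 + 4) = 2 - 1*7 = 2 - 7 = -5)
s(f) = 1 + f (s(f) = (f - 5) + 6 = (-5 + f) + 6 = 1 + f)
x = -248 (x = (1 + 0*1) - 249 = (1 + 0) - 249 = 1 - 249 = -248)
x + (159 + (-7 + 8*(-7))) = -248 + (159 + (-7 + 8*(-7))) = -248 + (159 + (-7 - 56)) = -248 + (159 - 63) = -248 + 96 = -152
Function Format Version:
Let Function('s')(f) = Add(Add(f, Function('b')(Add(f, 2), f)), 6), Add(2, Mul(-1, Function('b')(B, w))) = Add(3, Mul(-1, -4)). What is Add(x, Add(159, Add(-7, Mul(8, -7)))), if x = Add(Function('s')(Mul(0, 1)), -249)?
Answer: -152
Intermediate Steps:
Function('b')(B, w) = -5 (Function('b')(B, w) = Add(2, Mul(-1, Add(3, Mul(-1, -4)))) = Add(2, Mul(-1, Add(3, 4))) = Add(2, Mul(-1, 7)) = Add(2, -7) = -5)
Function('s')(f) = Add(1, f) (Function('s')(f) = Add(Add(f, -5), 6) = Add(Add(-5, f), 6) = Add(1, f))
x = -248 (x = Add(Add(1, Mul(0, 1)), -249) = Add(Add(1, 0), -249) = Add(1, -249) = -248)
Add(x, Add(159, Add(-7, Mul(8, -7)))) = Add(-248, Add(159, Add(-7, Mul(8, -7)))) = Add(-248, Add(159, Add(-7, -56))) = Add(-248, Add(159, -63)) = Add(-248, 96) = -152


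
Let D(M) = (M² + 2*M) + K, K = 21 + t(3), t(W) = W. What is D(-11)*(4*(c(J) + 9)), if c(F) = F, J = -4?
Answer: 2460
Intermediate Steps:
K = 24 (K = 21 + 3 = 24)
D(M) = 24 + M² + 2*M (D(M) = (M² + 2*M) + 24 = 24 + M² + 2*M)
D(-11)*(4*(c(J) + 9)) = (24 + (-11)² + 2*(-11))*(4*(-4 + 9)) = (24 + 121 - 22)*(4*5) = 123*20 = 2460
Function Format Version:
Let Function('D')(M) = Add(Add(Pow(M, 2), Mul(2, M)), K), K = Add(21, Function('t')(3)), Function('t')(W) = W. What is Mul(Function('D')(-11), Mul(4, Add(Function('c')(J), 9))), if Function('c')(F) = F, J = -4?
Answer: 2460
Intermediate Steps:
K = 24 (K = Add(21, 3) = 24)
Function('D')(M) = Add(24, Pow(M, 2), Mul(2, M)) (Function('D')(M) = Add(Add(Pow(M, 2), Mul(2, M)), 24) = Add(24, Pow(M, 2), Mul(2, M)))
Mul(Function('D')(-11), Mul(4, Add(Function('c')(J), 9))) = Mul(Add(24, Pow(-11, 2), Mul(2, -11)), Mul(4, Add(-4, 9))) = Mul(Add(24, 121, -22), Mul(4, 5)) = Mul(123, 20) = 2460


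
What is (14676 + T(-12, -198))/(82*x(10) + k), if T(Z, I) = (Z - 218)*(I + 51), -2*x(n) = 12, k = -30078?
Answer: -8081/5095 ≈ -1.5861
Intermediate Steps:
x(n) = -6 (x(n) = -1/2*12 = -6)
T(Z, I) = (-218 + Z)*(51 + I)
(14676 + T(-12, -198))/(82*x(10) + k) = (14676 + (-11118 - 218*(-198) + 51*(-12) - 198*(-12)))/(82*(-6) - 30078) = (14676 + (-11118 + 43164 - 612 + 2376))/(-492 - 30078) = (14676 + 33810)/(-30570) = 48486*(-1/30570) = -8081/5095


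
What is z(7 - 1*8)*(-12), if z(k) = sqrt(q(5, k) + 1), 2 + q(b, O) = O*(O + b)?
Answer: -12*I*sqrt(5) ≈ -26.833*I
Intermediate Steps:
q(b, O) = -2 + O*(O + b)
z(k) = sqrt(-1 + k**2 + 5*k) (z(k) = sqrt((-2 + k**2 + k*5) + 1) = sqrt((-2 + k**2 + 5*k) + 1) = sqrt(-1 + k**2 + 5*k))
z(7 - 1*8)*(-12) = sqrt(-1 + (7 - 1*8)**2 + 5*(7 - 1*8))*(-12) = sqrt(-1 + (7 - 8)**2 + 5*(7 - 8))*(-12) = sqrt(-1 + (-1)**2 + 5*(-1))*(-12) = sqrt(-1 + 1 - 5)*(-12) = sqrt(-5)*(-12) = (I*sqrt(5))*(-12) = -12*I*sqrt(5)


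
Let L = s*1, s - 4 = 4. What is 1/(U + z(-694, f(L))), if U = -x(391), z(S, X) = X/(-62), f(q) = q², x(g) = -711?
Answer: 31/22009 ≈ 0.0014085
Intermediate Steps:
s = 8 (s = 4 + 4 = 8)
L = 8 (L = 8*1 = 8)
z(S, X) = -X/62 (z(S, X) = X*(-1/62) = -X/62)
U = 711 (U = -1*(-711) = 711)
1/(U + z(-694, f(L))) = 1/(711 - 1/62*8²) = 1/(711 - 1/62*64) = 1/(711 - 32/31) = 1/(22009/31) = 31/22009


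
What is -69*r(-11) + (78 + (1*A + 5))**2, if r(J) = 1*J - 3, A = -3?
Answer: 7366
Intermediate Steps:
r(J) = -3 + J (r(J) = J - 3 = -3 + J)
-69*r(-11) + (78 + (1*A + 5))**2 = -69*(-3 - 11) + (78 + (1*(-3) + 5))**2 = -69*(-14) + (78 + (-3 + 5))**2 = 966 + (78 + 2)**2 = 966 + 80**2 = 966 + 6400 = 7366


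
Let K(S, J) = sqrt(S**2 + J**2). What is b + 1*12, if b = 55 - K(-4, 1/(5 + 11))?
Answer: 67 - sqrt(4097)/16 ≈ 63.000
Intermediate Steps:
K(S, J) = sqrt(J**2 + S**2)
b = 55 - sqrt(4097)/16 (b = 55 - sqrt((1/(5 + 11))**2 + (-4)**2) = 55 - sqrt((1/16)**2 + 16) = 55 - sqrt(1/256 + 16) = 55 - sqrt(4097/256) = 55 - sqrt(4097)/16 ≈ 51.000)
b + 1*12 = (55 - sqrt(4097)/16) + 1*12 = (55 - sqrt(4097)/16) + 12 = 67 - sqrt(4097)/16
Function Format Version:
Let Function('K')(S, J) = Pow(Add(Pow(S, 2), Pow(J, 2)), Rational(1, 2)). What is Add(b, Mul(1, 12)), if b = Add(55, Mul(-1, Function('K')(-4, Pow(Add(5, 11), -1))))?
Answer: Add(67, Mul(Rational(-1, 16), Pow(4097, Rational(1, 2)))) ≈ 63.000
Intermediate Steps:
Function('K')(S, J) = Pow(Add(Pow(J, 2), Pow(S, 2)), Rational(1, 2))
b = Add(55, Mul(Rational(-1, 16), Pow(4097, Rational(1, 2)))) (b = Add(55, Mul(-1, Pow(Add(Pow(Pow(Add(5, 11), -1), 2), Pow(-4, 2)), Rational(1, 2)))) = Add(55, Mul(-1, Pow(Add(Pow(Pow(16, -1), 2), 16), Rational(1, 2)))) = Add(55, Mul(-1, Pow(Add(Pow(Rational(1, 16), 2), 16), Rational(1, 2)))) = Add(55, Mul(-1, Pow(Add(Rational(1, 256), 16), Rational(1, 2)))) = Add(55, Mul(-1, Pow(Rational(4097, 256), Rational(1, 2)))) = Add(55, Mul(-1, Mul(Rational(1, 16), Pow(4097, Rational(1, 2))))) = Add(55, Mul(Rational(-1, 16), Pow(4097, Rational(1, 2)))) ≈ 51.000)
Add(b, Mul(1, 12)) = Add(Add(55, Mul(Rational(-1, 16), Pow(4097, Rational(1, 2)))), Mul(1, 12)) = Add(Add(55, Mul(Rational(-1, 16), Pow(4097, Rational(1, 2)))), 12) = Add(67, Mul(Rational(-1, 16), Pow(4097, Rational(1, 2))))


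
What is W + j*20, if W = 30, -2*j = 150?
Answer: -1470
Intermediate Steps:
j = -75 (j = -½*150 = -75)
W + j*20 = 30 - 75*20 = 30 - 1500 = -1470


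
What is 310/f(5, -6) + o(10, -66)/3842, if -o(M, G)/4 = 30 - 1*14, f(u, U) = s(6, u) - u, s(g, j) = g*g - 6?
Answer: 118942/9605 ≈ 12.383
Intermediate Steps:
s(g, j) = -6 + g² (s(g, j) = g² - 6 = -6 + g²)
f(u, U) = 30 - u (f(u, U) = (-6 + 6²) - u = (-6 + 36) - u = 30 - u)
o(M, G) = -64 (o(M, G) = -4*(30 - 1*14) = -4*(30 - 14) = -4*16 = -64)
310/f(5, -6) + o(10, -66)/3842 = 310/(30 - 1*5) - 64/3842 = 310/(30 - 5) - 64*1/3842 = 310/25 - 32/1921 = 310*(1/25) - 32/1921 = 62/5 - 32/1921 = 118942/9605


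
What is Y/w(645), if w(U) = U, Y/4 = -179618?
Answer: -718472/645 ≈ -1113.9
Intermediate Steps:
Y = -718472 (Y = 4*(-179618) = -718472)
Y/w(645) = -718472/645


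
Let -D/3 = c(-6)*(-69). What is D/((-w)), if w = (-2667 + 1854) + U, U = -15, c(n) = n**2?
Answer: 9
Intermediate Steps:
w = -828 (w = (-2667 + 1854) - 15 = -813 - 15 = -828)
D = 7452 (D = -3*(-6)**2*(-69) = -108*(-69) = -3*(-2484) = 7452)
D/((-w)) = 7452/((-1*(-828))) = 7452/828 = 7452*(1/828) = 9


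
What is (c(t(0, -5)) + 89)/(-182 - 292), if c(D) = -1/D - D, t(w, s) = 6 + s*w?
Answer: -497/2844 ≈ -0.17475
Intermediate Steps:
c(D) = -D - 1/D
(c(t(0, -5)) + 89)/(-182 - 292) = ((-(6 - 5*0) - 1/(6 - 5*0)) + 89)/(-182 - 292) = ((-(6 + 0) - 1/(6 + 0)) + 89)/(-474) = ((-1*6 - 1/6) + 89)*(-1/474) = ((-6 - 1*⅙) + 89)*(-1/474) = ((-6 - ⅙) + 89)*(-1/474) = (-37/6 + 89)*(-1/474) = (497/6)*(-1/474) = -497/2844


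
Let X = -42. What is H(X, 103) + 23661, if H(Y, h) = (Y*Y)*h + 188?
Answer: 205541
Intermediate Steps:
H(Y, h) = 188 + h*Y**2 (H(Y, h) = Y**2*h + 188 = h*Y**2 + 188 = 188 + h*Y**2)
H(X, 103) + 23661 = (188 + 103*(-42)**2) + 23661 = (188 + 103*1764) + 23661 = (188 + 181692) + 23661 = 181880 + 23661 = 205541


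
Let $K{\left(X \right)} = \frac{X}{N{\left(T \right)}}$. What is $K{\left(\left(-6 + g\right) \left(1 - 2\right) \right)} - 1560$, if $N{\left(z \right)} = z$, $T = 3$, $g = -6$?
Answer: $-1556$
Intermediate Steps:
$K{\left(X \right)} = \frac{X}{3}$
$K{\left(\left(-6 + g\right) \left(1 - 2\right) \right)} - 1560 = \frac{\left(-6 - 6\right) \left(1 - 2\right)}{3} - 1560 = \frac{\left(-12\right) \left(-1\right)}{3} - 1560 = \frac{1}{3} \cdot 12 - 1560 = 4 - 1560 = -1556$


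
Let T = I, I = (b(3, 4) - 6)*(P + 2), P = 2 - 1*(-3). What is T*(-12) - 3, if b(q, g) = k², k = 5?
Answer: -1599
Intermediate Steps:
b(q, g) = 25 (b(q, g) = 5² = 25)
P = 5 (P = 2 + 3 = 5)
I = 133 (I = (25 - 6)*(5 + 2) = 19*7 = 133)
T = 133
T*(-12) - 3 = 133*(-12) - 3 = -1596 - 3 = -1599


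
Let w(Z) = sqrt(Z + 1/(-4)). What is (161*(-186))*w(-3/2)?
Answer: -14973*I*sqrt(7) ≈ -39615.0*I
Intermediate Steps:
w(Z) = sqrt(-1/4 + Z) (w(Z) = sqrt(Z - 1/4) = sqrt(-1/4 + Z))
(161*(-186))*w(-3/2) = (161*(-186))*(sqrt(-1 + 4*(-3/2))/2) = -14973*sqrt(-1 + 4*(-3*1/2)) = -14973*sqrt(-1 + 4*(-3/2)) = -14973*sqrt(-1 - 6) = -14973*sqrt(-7) = -14973*I*sqrt(7)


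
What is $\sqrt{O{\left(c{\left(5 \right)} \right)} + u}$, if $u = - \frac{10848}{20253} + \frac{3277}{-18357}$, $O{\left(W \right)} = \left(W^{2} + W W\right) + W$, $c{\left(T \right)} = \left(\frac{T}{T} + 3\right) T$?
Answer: $\frac{\sqrt{14961636385266027}}{4273383} \approx 28.623$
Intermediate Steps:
$c{\left(T \right)} = 4 T$ ($c{\left(T \right)} = \left(1 + 3\right) T = 4 T$)
$O{\left(W \right)} = W + 2 W^{2}$ ($O{\left(W \right)} = \left(W^{2} + W^{2}\right) + W = 2 W^{2} + W = W + 2 W^{2}$)
$u = - \frac{3051791}{4273383}$ ($u = \left(-10848\right) \frac{1}{20253} + 3277 \left(- \frac{1}{18357}\right) = - \frac{3616}{6751} - \frac{113}{633} = - \frac{3051791}{4273383} \approx -0.71414$)
$\sqrt{O{\left(c{\left(5 \right)} \right)} + u} = \sqrt{4 \cdot 5 \left(1 + 2 \cdot 4 \cdot 5\right) - \frac{3051791}{4273383}} = \sqrt{20 \left(1 + 2 \cdot 20\right) - \frac{3051791}{4273383}} = \sqrt{20 \left(1 + 40\right) - \frac{3051791}{4273383}} = \sqrt{20 \cdot 41 - \frac{3051791}{4273383}} = \sqrt{820 - \frac{3051791}{4273383}} = \sqrt{\frac{3501122269}{4273383}} = \frac{\sqrt{14961636385266027}}{4273383}$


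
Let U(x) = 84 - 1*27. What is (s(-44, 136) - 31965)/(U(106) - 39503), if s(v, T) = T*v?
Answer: 37949/39446 ≈ 0.96205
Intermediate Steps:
U(x) = 57 (U(x) = 84 - 27 = 57)
(s(-44, 136) - 31965)/(U(106) - 39503) = (136*(-44) - 31965)/(57 - 39503) = (-5984 - 31965)/(-39446) = -37949*(-1/39446) = 37949/39446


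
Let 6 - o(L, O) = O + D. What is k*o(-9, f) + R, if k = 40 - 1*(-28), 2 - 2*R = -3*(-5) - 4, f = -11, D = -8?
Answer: 3391/2 ≈ 1695.5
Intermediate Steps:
o(L, O) = 14 - O (o(L, O) = 6 - (O - 8) = 6 - (-8 + O) = 6 + (8 - O) = 14 - O)
R = -9/2 (R = 1 - (-3*(-5) - 4)/2 = 1 - (15 - 4)/2 = 1 - ½*11 = 1 - 11/2 = -9/2 ≈ -4.5000)
k = 68 (k = 40 + 28 = 68)
k*o(-9, f) + R = 68*(14 - 1*(-11)) - 9/2 = 68*(14 + 11) - 9/2 = 68*25 - 9/2 = 1700 - 9/2 = 3391/2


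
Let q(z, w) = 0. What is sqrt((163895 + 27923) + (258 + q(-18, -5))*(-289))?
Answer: 2*sqrt(29314) ≈ 342.43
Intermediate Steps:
sqrt((163895 + 27923) + (258 + q(-18, -5))*(-289)) = sqrt((163895 + 27923) + (258 + 0)*(-289)) = sqrt(191818 + 258*(-289)) = sqrt(191818 - 74562) = sqrt(117256) = 2*sqrt(29314)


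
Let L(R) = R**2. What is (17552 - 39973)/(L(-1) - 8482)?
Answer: 22421/8481 ≈ 2.6437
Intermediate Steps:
(17552 - 39973)/(L(-1) - 8482) = (17552 - 39973)/((-1)**2 - 8482) = -22421/(1 - 8482) = -22421/(-8481) = -22421*(-1/8481) = 22421/8481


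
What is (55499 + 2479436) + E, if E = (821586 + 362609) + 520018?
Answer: 4239148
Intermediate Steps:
E = 1704213 (E = 1184195 + 520018 = 1704213)
(55499 + 2479436) + E = (55499 + 2479436) + 1704213 = 2534935 + 1704213 = 4239148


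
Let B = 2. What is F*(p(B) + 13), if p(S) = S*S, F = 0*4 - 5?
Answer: -85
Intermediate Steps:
F = -5 (F = 0 - 5 = -5)
p(S) = S²
F*(p(B) + 13) = -5*(2² + 13) = -5*(4 + 13) = -5*17 = -85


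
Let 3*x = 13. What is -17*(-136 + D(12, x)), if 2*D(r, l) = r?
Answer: 2210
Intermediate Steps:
x = 13/3 (x = (⅓)*13 = 13/3 ≈ 4.3333)
D(r, l) = r/2
-17*(-136 + D(12, x)) = -17*(-136 + (½)*12) = -17*(-136 + 6) = -17*(-130) = 2210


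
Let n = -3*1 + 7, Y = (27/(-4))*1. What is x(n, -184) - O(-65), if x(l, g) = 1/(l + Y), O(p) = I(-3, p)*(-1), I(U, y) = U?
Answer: -37/11 ≈ -3.3636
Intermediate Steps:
Y = -27/4 (Y = (27*(-¼))*1 = -27/4*1 = -27/4 ≈ -6.7500)
O(p) = 3 (O(p) = -3*(-1) = 3)
n = 4 (n = -3 + 7 = 4)
x(l, g) = 1/(-27/4 + l) (x(l, g) = 1/(l - 27/4) = 1/(-27/4 + l))
x(n, -184) - O(-65) = 4/(-27 + 4*4) - 1*3 = 4/(-27 + 16) - 3 = 4/(-11) - 3 = 4*(-1/11) - 3 = -4/11 - 3 = -37/11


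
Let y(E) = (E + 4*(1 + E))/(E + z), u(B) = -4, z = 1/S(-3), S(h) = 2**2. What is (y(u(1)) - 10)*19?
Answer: -1634/15 ≈ -108.93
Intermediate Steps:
S(h) = 4
z = 1/4 ≈ 0.25000
y(E) = (4 + 5*E)/(1/4 + E) (y(E) = (E + 4*(1 + E))/(E + 1/4) = (E + (4 + 4*E))/(1/4 + E) = (4 + 5*E)/(1/4 + E))
(y(u(1)) - 10)*19 = (4*(4 + 5*(-4))/(1 + 4*(-4)) - 10)*19 = (4*(4 - 20)/(1 - 16) - 10)*19 = (4*(-16)/(-15) - 10)*19 = (4*(-1/15)*(-16) - 10)*19 = (64/15 - 10)*19 = -86/15*19 = -1634/15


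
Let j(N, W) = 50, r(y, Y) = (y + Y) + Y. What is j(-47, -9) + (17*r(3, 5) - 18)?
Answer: 253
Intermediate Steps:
r(y, Y) = y + 2*Y (r(y, Y) = (Y + y) + Y = y + 2*Y)
j(-47, -9) + (17*r(3, 5) - 18) = 50 + (17*(3 + 2*5) - 18) = 50 + (17*(3 + 10) - 18) = 50 + (17*13 - 18) = 50 + (221 - 18) = 50 + 203 = 253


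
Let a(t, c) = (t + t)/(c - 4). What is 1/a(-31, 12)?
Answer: -4/31 ≈ -0.12903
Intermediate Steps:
a(t, c) = 2*t/(-4 + c) (a(t, c) = (2*t)/(-4 + c) = 2*t/(-4 + c))
1/a(-31, 12) = 1/(2*(-31)/(-4 + 12)) = 1/(2*(-31)/8) = 1/(2*(-31)*(⅛)) = 1/(-31/4) = -4/31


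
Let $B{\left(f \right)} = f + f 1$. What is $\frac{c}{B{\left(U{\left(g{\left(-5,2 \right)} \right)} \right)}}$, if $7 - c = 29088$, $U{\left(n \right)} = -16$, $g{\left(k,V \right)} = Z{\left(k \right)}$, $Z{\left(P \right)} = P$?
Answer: $\frac{29081}{32} \approx 908.78$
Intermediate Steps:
$g{\left(k,V \right)} = k$
$c = -29081$ ($c = 7 - 29088 = -29081$)
$B{\left(f \right)} = 2 f$ ($B{\left(f \right)} = f + f = 2 f$)
$\frac{c}{B{\left(U{\left(g{\left(-5,2 \right)} \right)} \right)}} = - \frac{29081}{2 \left(-16\right)} = - \frac{29081}{-32} = \left(-29081\right) \left(- \frac{1}{32}\right) = \frac{29081}{32}$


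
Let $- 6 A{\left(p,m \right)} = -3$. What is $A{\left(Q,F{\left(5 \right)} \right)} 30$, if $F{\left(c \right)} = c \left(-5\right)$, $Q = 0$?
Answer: $15$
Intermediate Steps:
$F{\left(c \right)} = - 5 c$
$A{\left(p,m \right)} = \frac{1}{2}$ ($A{\left(p,m \right)} = \left(- \frac{1}{6}\right) \left(-3\right) = \frac{1}{2}$)
$A{\left(Q,F{\left(5 \right)} \right)} 30 = \frac{1}{2} \cdot 30 = 15$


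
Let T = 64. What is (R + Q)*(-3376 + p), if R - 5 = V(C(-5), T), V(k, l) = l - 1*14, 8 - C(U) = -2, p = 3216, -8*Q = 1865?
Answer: 28500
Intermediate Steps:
Q = -1865/8 (Q = -⅛*1865 = -1865/8 ≈ -233.13)
C(U) = 10 (C(U) = 8 - 1*(-2) = 8 + 2 = 10)
V(k, l) = -14 + l (V(k, l) = l - 14 = -14 + l)
R = 55 (R = 5 + (-14 + 64) = 5 + 50 = 55)
(R + Q)*(-3376 + p) = (55 - 1865/8)*(-3376 + 3216) = -1425/8*(-160) = 28500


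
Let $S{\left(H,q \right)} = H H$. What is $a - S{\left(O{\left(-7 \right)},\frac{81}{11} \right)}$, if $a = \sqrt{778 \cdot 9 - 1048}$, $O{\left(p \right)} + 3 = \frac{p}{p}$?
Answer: $-4 + \sqrt{5954} \approx 73.162$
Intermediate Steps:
$O{\left(p \right)} = -2$ ($O{\left(p \right)} = -3 + \frac{p}{p} = -3 + 1 = -2$)
$S{\left(H,q \right)} = H^{2}$
$a = \sqrt{5954}$ ($a = \sqrt{7002 - 1048} = \sqrt{5954} \approx 77.162$)
$a - S{\left(O{\left(-7 \right)},\frac{81}{11} \right)} = \sqrt{5954} - \left(-2\right)^{2} = \sqrt{5954} - 4 = -4 + \sqrt{5954}$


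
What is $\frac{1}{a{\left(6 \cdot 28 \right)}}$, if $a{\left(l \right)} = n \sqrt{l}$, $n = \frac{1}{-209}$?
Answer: $- \frac{209 \sqrt{42}}{84} \approx -16.125$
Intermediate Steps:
$n = - \frac{1}{209} \approx -0.0047847$
$a{\left(l \right)} = - \frac{\sqrt{l}}{209}$
$\frac{1}{a{\left(6 \cdot 28 \right)}} = \frac{1}{\left(- \frac{1}{209}\right) \sqrt{6 \cdot 28}} = \frac{1}{\left(- \frac{1}{209}\right) \sqrt{168}} = \frac{1}{\left(- \frac{1}{209}\right) 2 \sqrt{42}} = \frac{1}{\left(- \frac{2}{209}\right) \sqrt{42}} = - \frac{209 \sqrt{42}}{84}$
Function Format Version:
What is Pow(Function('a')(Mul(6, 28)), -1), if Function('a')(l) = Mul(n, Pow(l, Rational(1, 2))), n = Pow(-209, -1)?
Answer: Mul(Rational(-209, 84), Pow(42, Rational(1, 2))) ≈ -16.125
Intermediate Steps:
n = Rational(-1, 209) ≈ -0.0047847
Function('a')(l) = Mul(Rational(-1, 209), Pow(l, Rational(1, 2)))
Pow(Function('a')(Mul(6, 28)), -1) = Pow(Mul(Rational(-1, 209), Pow(Mul(6, 28), Rational(1, 2))), -1) = Pow(Mul(Rational(-1, 209), Pow(168, Rational(1, 2))), -1) = Pow(Mul(Rational(-1, 209), Mul(2, Pow(42, Rational(1, 2)))), -1) = Pow(Mul(Rational(-2, 209), Pow(42, Rational(1, 2))), -1) = Mul(Rational(-209, 84), Pow(42, Rational(1, 2)))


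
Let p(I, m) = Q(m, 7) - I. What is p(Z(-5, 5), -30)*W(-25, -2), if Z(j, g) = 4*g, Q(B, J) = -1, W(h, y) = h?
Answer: 525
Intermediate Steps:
p(I, m) = -1 - I
p(Z(-5, 5), -30)*W(-25, -2) = (-1 - 4*5)*(-25) = (-1 - 1*20)*(-25) = (-1 - 20)*(-25) = -21*(-25) = 525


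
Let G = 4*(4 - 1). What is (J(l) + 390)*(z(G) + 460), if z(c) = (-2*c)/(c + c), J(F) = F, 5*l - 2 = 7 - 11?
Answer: 894132/5 ≈ 1.7883e+5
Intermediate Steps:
l = -2/5 (l = 2/5 + (7 - 11)/5 = 2/5 + (1/5)*(-4) = 2/5 - 4/5 = -2/5 ≈ -0.40000)
G = 12 (G = 4*3 = 12)
z(c) = -1 (z(c) = (-2*c)/((2*c)) = (-2*c)*(1/(2*c)) = -1)
(J(l) + 390)*(z(G) + 460) = (-2/5 + 390)*(-1 + 460) = (1948/5)*459 = 894132/5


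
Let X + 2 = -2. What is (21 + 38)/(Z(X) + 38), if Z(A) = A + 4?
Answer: 59/38 ≈ 1.5526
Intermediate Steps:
X = -4 (X = -2 - 2 = -4)
Z(A) = 4 + A
(21 + 38)/(Z(X) + 38) = (21 + 38)/((4 - 4) + 38) = 59/(0 + 38) = 59/38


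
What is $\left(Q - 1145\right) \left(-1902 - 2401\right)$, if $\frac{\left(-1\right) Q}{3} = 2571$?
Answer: $38115974$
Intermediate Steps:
$Q = -7713$ ($Q = \left(-3\right) 2571 = -7713$)
$\left(Q - 1145\right) \left(-1902 - 2401\right) = \left(-7713 - 1145\right) \left(-1902 - 2401\right) = \left(-8858\right) \left(-4303\right) = 38115974$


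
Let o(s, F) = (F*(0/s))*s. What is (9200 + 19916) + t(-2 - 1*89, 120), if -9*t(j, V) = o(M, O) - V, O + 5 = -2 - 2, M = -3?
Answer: 87388/3 ≈ 29129.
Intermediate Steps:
O = -9 (O = -5 + (-2 - 2) = -5 - 4 = -9)
o(s, F) = 0 (o(s, F) = (F*0)*s = 0*s = 0)
t(j, V) = V/9 (t(j, V) = -(0 - V)/9 = -(-1)*V/9 = V/9)
(9200 + 19916) + t(-2 - 1*89, 120) = (9200 + 19916) + (1/9)*120 = 29116 + 40/3 = 87388/3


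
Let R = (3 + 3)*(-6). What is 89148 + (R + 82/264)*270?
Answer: 1749261/22 ≈ 79512.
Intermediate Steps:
R = -36 (R = 6*(-6) = -36)
89148 + (R + 82/264)*270 = 89148 + (-36 + 82/264)*270 = 89148 + (-36 + 82*(1/264))*270 = 89148 + (-36 + 41/132)*270 = 89148 - 4711/132*270 = 89148 - 211995/22 = 1749261/22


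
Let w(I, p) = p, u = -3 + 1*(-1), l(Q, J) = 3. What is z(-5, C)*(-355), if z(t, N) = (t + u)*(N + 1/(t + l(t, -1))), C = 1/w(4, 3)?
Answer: -1065/2 ≈ -532.50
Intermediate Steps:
u = -4 (u = -3 - 1 = -4)
C = 1/3 ≈ 0.33333
z(t, N) = (-4 + t)*(N + 1/(3 + t)) (z(t, N) = (t - 4)*(N + 1/(t + 3)) = (-4 + t)*(N + 1/(3 + t)))
z(-5, C)*(-355) = ((-4 - 5 - 12*1/3 + (1/3)*(-5)**2 - 1*1/3*(-5))/(3 - 5))*(-355) = ((-4 - 5 - 4 + (1/3)*25 + 5/3)/(-2))*(-355) = -(-4 - 5 - 4 + 25/3 + 5/3)/2*(-355) = -1/2*(-3)*(-355) = (3/2)*(-355) = -1065/2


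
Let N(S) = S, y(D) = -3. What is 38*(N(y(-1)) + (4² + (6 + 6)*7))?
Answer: 3686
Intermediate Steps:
38*(N(y(-1)) + (4² + (6 + 6)*7)) = 38*(-3 + (4² + (6 + 6)*7)) = 38*(-3 + (16 + 12*7)) = 38*(-3 + (16 + 84)) = 38*(-3 + 100) = 38*97 = 3686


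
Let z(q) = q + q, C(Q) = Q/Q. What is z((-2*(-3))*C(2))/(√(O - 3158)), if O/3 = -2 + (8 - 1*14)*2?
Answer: -3*I*√2/20 ≈ -0.21213*I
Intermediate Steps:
C(Q) = 1
z(q) = 2*q
O = -42 (O = 3*(-2 + (8 - 1*14)*2) = 3*(-2 + (8 - 14)*2) = 3*(-2 - 6*2) = 3*(-2 - 12) = 3*(-14) = -42)
z((-2*(-3))*C(2))/(√(O - 3158)) = (2*(-2*(-3)*1))/(√(-42 - 3158)) = (2*(6*1))/(√(-3200)) = (2*6)/((40*I*√2)) = 12*(-I*√2/80) = -3*I*√2/20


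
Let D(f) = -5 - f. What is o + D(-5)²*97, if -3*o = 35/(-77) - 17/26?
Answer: 317/858 ≈ 0.36946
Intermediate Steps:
o = 317/858 (o = -(35/(-77) - 17/26)/3 = -(35*(-1/77) - 17*1/26)/3 = -(-5/11 - 17/26)/3 = -⅓*(-317/286) = 317/858 ≈ 0.36946)
o + D(-5)²*97 = 317/858 + (-5 - 1*(-5))²*97 = 317/858 + (-5 + 5)²*97 = 317/858 + 0²*97 = 317/858 + 0*97 = 317/858 + 0 = 317/858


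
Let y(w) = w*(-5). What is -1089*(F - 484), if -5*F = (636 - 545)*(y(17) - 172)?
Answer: -22833063/5 ≈ -4.5666e+6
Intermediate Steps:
y(w) = -5*w
F = 23387/5 (F = -(636 - 545)*(-5*17 - 172)/5 = -91*(-85 - 172)/5 = -91*(-257)/5 = -⅕*(-23387) = 23387/5 ≈ 4677.4)
-1089*(F - 484) = -1089*(23387/5 - 484) = -1089*20967/5 = -22833063/5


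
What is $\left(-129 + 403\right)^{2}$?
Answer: $75076$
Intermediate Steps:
$\left(-129 + 403\right)^{2} = 274^{2} = 75076$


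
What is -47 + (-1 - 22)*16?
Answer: -415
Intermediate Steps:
-47 + (-1 - 22)*16 = -47 - 23*16 = -47 - 368 = -415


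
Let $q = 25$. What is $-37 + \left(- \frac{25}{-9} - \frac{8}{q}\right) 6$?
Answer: $- \frac{1669}{75} \approx -22.253$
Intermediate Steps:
$-37 + \left(- \frac{25}{-9} - \frac{8}{q}\right) 6 = -37 + \left(- \frac{25}{-9} - \frac{8}{25}\right) 6 = -37 + \left(\left(-25\right) \left(- \frac{1}{9}\right) - \frac{8}{25}\right) 6 = -37 + \left(\frac{25}{9} - \frac{8}{25}\right) 6 = -37 + \frac{553}{225} \cdot 6 = -37 + \frac{1106}{75} = - \frac{1669}{75}$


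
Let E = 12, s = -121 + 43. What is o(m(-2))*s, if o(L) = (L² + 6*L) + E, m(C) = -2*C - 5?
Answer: -546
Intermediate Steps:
s = -78
m(C) = -5 - 2*C
o(L) = 12 + L² + 6*L (o(L) = (L² + 6*L) + 12 = 12 + L² + 6*L)
o(m(-2))*s = (12 + (-5 - 2*(-2))² + 6*(-5 - 2*(-2)))*(-78) = (12 + (-5 + 4)² + 6*(-5 + 4))*(-78) = (12 + (-1)² + 6*(-1))*(-78) = (12 + 1 - 6)*(-78) = 7*(-78) = -546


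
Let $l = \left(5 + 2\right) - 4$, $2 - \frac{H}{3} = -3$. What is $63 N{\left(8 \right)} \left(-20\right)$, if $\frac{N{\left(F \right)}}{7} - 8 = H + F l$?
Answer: $-414540$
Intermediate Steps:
$H = 15$ ($H = 6 - -9 = 6 + 9 = 15$)
$l = 3$ ($l = 7 - 4 = 3$)
$N{\left(F \right)} = 161 + 21 F$ ($N{\left(F \right)} = 56 + 7 \left(15 + F 3\right) = 56 + 7 \left(15 + 3 F\right) = 56 + \left(105 + 21 F\right) = 161 + 21 F$)
$63 N{\left(8 \right)} \left(-20\right) = 63 \left(161 + 21 \cdot 8\right) \left(-20\right) = 63 \left(161 + 168\right) \left(-20\right) = 63 \cdot 329 \left(-20\right) = 20727 \left(-20\right) = -414540$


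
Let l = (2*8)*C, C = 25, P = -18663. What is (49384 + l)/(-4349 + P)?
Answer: -12446/5753 ≈ -2.1634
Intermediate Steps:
l = 400 (l = (2*8)*25 = 16*25 = 400)
(49384 + l)/(-4349 + P) = (49384 + 400)/(-4349 - 18663) = 49784/(-23012) = 49784*(-1/23012) = -12446/5753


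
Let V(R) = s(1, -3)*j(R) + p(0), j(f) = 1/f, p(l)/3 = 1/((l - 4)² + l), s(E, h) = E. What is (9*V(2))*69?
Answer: 6831/16 ≈ 426.94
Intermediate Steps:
p(l) = 3/(l + (-4 + l)²) (p(l) = 3/((l - 4)² + l) = 3/((-4 + l)² + l) = 3/(l + (-4 + l)²))
V(R) = 3/16 + 1/R (V(R) = 1/R + 3/(0 + (-4 + 0)²) = 1/R + 3/(0 + (-4)²) = 1/R + 3/(0 + 16) = 1/R + 3/16 = 3/16 + 1/R)
(9*V(2))*69 = (9*(3/16 + 1/2))*69 = (9*(3/16 + ½))*69 = (9*(11/16))*69 = (99/16)*69 = 6831/16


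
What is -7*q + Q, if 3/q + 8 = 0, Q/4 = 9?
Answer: 309/8 ≈ 38.625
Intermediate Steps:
Q = 36 (Q = 4*9 = 36)
q = -3/8 (q = 3/(-8 + 0) = 3/(-8) = 3*(-⅛) = -3/8 ≈ -0.37500)
-7*q + Q = -7*(-3/8) + 36 = 21/8 + 36 = 309/8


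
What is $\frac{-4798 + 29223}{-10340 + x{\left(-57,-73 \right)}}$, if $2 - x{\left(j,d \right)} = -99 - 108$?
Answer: $- \frac{24425}{10131} \approx -2.4109$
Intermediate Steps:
$x{\left(j,d \right)} = 209$ ($x{\left(j,d \right)} = 2 - \left(-99 - 108\right) = 2 - -207 = 2 + 207 = 209$)
$\frac{-4798 + 29223}{-10340 + x{\left(-57,-73 \right)}} = \frac{-4798 + 29223}{-10340 + 209} = \frac{24425}{-10131} = 24425 \left(- \frac{1}{10131}\right) = - \frac{24425}{10131}$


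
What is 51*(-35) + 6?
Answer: -1779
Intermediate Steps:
51*(-35) + 6 = -1785 + 6 = -1779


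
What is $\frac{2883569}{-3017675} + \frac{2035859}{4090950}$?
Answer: $- \frac{226119031709}{493806301650} \approx -0.45791$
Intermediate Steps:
$\frac{2883569}{-3017675} + \frac{2035859}{4090950} = 2883569 \left(- \frac{1}{3017675}\right) + 2035859 \cdot \frac{1}{4090950} = - \frac{2883569}{3017675} + \frac{2035859}{4090950} = - \frac{226119031709}{493806301650}$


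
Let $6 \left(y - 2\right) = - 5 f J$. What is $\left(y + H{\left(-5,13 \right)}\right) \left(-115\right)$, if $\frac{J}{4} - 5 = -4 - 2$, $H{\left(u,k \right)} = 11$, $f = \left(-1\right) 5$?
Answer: $\frac{1265}{3} \approx 421.67$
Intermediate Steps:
$f = -5$
$J = -4$ ($J = 20 + 4 \left(-4 - 2\right) = 20 + 4 \left(-6\right) = 20 - 24 = -4$)
$y = - \frac{44}{3}$ ($y = 2 + \frac{\left(-5\right) \left(-5\right) \left(-4\right)}{6} = 2 + \frac{25 \left(-4\right)}{6} = 2 + \frac{1}{6} \left(-100\right) = 2 - \frac{50}{3} = - \frac{44}{3} \approx -14.667$)
$\left(y + H{\left(-5,13 \right)}\right) \left(-115\right) = \left(- \frac{44}{3} + 11\right) \left(-115\right) = \left(- \frac{11}{3}\right) \left(-115\right) = \frac{1265}{3}$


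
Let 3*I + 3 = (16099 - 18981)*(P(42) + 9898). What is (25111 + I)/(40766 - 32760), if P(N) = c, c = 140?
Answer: -4809031/4003 ≈ -1201.4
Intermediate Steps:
P(N) = 140
I = -9643173 (I = -1 + ((16099 - 18981)*(140 + 9898))/3 = -1 + (-2882*10038)/3 = -1 + (1/3)*(-28929516) = -1 - 9643172 = -9643173)
(25111 + I)/(40766 - 32760) = (25111 - 9643173)/(40766 - 32760) = -9618062/8006 = -9618062*1/8006 = -4809031/4003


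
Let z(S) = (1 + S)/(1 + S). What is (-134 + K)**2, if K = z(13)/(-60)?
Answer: 64657681/3600 ≈ 17960.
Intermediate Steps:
z(S) = 1
K = -1/60 (K = 1/(-60) = 1*(-1/60) = -1/60 ≈ -0.016667)
(-134 + K)**2 = (-134 - 1/60)**2 = (-8041/60)**2 = 64657681/3600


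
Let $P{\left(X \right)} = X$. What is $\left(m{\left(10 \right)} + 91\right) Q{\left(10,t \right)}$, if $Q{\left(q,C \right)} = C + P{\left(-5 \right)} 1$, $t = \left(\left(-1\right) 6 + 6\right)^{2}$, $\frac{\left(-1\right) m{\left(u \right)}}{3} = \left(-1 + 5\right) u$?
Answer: $145$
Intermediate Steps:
$m{\left(u \right)} = - 12 u$ ($m{\left(u \right)} = - 3 \left(-1 + 5\right) u = - 3 \cdot 4 u = - 12 u$)
$t = 0$ ($t = \left(-6 + 6\right)^{2} = 0^{2} = 0$)
$Q{\left(q,C \right)} = -5 + C$ ($Q{\left(q,C \right)} = C - 5 = -5 + C$)
$\left(m{\left(10 \right)} + 91\right) Q{\left(10,t \right)} = \left(\left(-12\right) 10 + 91\right) \left(-5 + 0\right) = \left(-120 + 91\right) \left(-5\right) = \left(-29\right) \left(-5\right) = 145$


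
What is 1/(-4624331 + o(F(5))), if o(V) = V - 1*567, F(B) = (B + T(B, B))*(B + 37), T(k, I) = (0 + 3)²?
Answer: -1/4624310 ≈ -2.1625e-7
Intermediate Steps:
T(k, I) = 9 (T(k, I) = 3² = 9)
F(B) = (9 + B)*(37 + B) (F(B) = (B + 9)*(B + 37) = (9 + B)*(37 + B))
o(V) = -567 + V (o(V) = V - 567 = -567 + V)
1/(-4624331 + o(F(5))) = 1/(-4624331 + (-567 + (333 + 5² + 46*5))) = 1/(-4624331 + (-567 + (333 + 25 + 230))) = 1/(-4624331 + (-567 + 588)) = 1/(-4624331 + 21) = 1/(-4624310) = -1/4624310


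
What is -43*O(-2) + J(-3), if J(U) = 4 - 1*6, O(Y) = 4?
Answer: -174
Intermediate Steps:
J(U) = -2 (J(U) = 4 - 6 = -2)
-43*O(-2) + J(-3) = -43*4 - 2 = -172 - 2 = -174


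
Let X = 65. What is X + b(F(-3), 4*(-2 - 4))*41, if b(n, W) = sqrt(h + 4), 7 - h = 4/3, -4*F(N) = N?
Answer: 65 + 41*sqrt(87)/3 ≈ 192.47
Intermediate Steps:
F(N) = -N/4
h = 17/3 (h = 7 - 4/3 = 17/3 ≈ 5.6667)
b(n, W) = sqrt(87)/3 (b(n, W) = sqrt(17/3 + 4) = sqrt(29/3) = sqrt(87)/3)
X + b(F(-3), 4*(-2 - 4))*41 = 65 + (sqrt(87)/3)*41 = 65 + 41*sqrt(87)/3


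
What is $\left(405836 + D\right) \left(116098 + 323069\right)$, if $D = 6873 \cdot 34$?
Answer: $280855201506$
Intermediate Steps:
$D = 233682$
$\left(405836 + D\right) \left(116098 + 323069\right) = \left(405836 + 233682\right) \left(116098 + 323069\right) = 639518 \cdot 439167 = 280855201506$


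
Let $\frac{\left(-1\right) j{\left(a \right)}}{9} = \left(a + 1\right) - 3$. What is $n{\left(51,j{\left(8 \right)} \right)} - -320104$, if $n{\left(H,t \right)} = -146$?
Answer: $319958$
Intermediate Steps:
$j{\left(a \right)} = 18 - 9 a$ ($j{\left(a \right)} = - 9 \left(\left(a + 1\right) - 3\right) = - 9 \left(\left(1 + a\right) - 3\right) = - 9 \left(-2 + a\right) = 18 - 9 a$)
$n{\left(51,j{\left(8 \right)} \right)} - -320104 = -146 - -320104 = -146 + 320104 = 319958$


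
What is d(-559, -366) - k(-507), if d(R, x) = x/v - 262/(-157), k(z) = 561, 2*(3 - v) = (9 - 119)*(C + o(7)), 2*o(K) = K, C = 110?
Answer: -1097012089/1961087 ≈ -559.39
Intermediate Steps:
o(K) = K/2
v = 12491/2 (v = 3 - (9 - 119)*(110 + (½)*7)/2 = 3 - (-55)*(110 + 7/2) = 3 - (-55)*227/2 = 3 - ½*(-12485) = 3 + 12485/2 = 12491/2 ≈ 6245.5)
d(R, x) = 262/157 + 2*x/12491 (d(R, x) = x/(12491/2) - 262/(-157) = x*(2/12491) - 262*(-1/157) = 2*x/12491 + 262/157 = 262/157 + 2*x/12491)
d(-559, -366) - k(-507) = (262/157 + (2/12491)*(-366)) - 1*561 = (262/157 - 732/12491) - 561 = 3157718/1961087 - 561 = -1097012089/1961087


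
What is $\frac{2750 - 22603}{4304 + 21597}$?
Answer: $- \frac{19853}{25901} \approx -0.7665$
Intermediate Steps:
$\frac{2750 - 22603}{4304 + 21597} = - \frac{19853}{25901}$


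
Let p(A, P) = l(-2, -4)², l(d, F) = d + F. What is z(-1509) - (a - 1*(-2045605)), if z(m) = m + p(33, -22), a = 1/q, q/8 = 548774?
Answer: -8987065458977/4390192 ≈ -2.0471e+6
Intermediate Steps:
q = 4390192 (q = 8*548774 = 4390192)
l(d, F) = F + d
p(A, P) = 36 (p(A, P) = (-4 - 2)² = (-6)² = 36)
a = 1/4390192 ≈ 2.2778e-7
z(m) = 36 + m (z(m) = m + 36 = 36 + m)
z(-1509) - (a - 1*(-2045605)) = (36 - 1509) - (1/4390192 - 1*(-2045605)) = -1473 - (1/4390192 + 2045605) = -1473 - 1*8980598706161/4390192 = -1473 - 8980598706161/4390192 = -8987065458977/4390192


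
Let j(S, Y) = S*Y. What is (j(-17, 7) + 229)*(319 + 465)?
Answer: 86240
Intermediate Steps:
(j(-17, 7) + 229)*(319 + 465) = (-17*7 + 229)*(319 + 465) = (-119 + 229)*784 = 110*784 = 86240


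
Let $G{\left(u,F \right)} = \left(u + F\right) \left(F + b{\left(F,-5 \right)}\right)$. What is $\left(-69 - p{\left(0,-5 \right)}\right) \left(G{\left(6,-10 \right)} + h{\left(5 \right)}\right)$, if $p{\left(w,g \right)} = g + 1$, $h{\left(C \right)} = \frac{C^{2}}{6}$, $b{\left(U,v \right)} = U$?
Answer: $- \frac{32825}{6} \approx -5470.8$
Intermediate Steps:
$h{\left(C \right)} = \frac{C^{2}}{6}$ ($h{\left(C \right)} = C^{2} \cdot \frac{1}{6} = \frac{C^{2}}{6}$)
$p{\left(w,g \right)} = 1 + g$
$G{\left(u,F \right)} = 2 F \left(F + u\right)$ ($G{\left(u,F \right)} = \left(u + F\right) \left(F + F\right) = \left(F + u\right) 2 F = 2 F \left(F + u\right)$)
$\left(-69 - p{\left(0,-5 \right)}\right) \left(G{\left(6,-10 \right)} + h{\left(5 \right)}\right) = \left(-69 - \left(1 - 5\right)\right) \left(2 \left(-10\right) \left(-10 + 6\right) + \frac{5^{2}}{6}\right) = \left(-69 - -4\right) \left(2 \left(-10\right) \left(-4\right) + \frac{1}{6} \cdot 25\right) = \left(-69 + 4\right) \left(80 + \frac{25}{6}\right) = \left(-65\right) \frac{505}{6} = - \frac{32825}{6}$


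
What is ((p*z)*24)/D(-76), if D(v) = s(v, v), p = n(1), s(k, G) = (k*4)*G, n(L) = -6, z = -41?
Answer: 369/1444 ≈ 0.25554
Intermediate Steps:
s(k, G) = 4*G*k (s(k, G) = (4*k)*G = 4*G*k)
p = -6
D(v) = 4*v² (D(v) = 4*v*v = 4*v²)
((p*z)*24)/D(-76) = (-6*(-41)*24)/((4*(-76)²)) = (246*24)/((4*5776)) = 5904/23104 = 5904*(1/23104) = 369/1444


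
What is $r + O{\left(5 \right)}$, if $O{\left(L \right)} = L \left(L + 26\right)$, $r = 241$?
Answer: $396$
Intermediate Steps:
$O{\left(L \right)} = L \left(26 + L\right)$
$r + O{\left(5 \right)} = 241 + 5 \left(26 + 5\right) = 241 + 5 \cdot 31 = 241 + 155 = 396$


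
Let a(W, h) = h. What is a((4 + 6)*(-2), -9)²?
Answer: 81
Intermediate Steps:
a((4 + 6)*(-2), -9)² = (-9)² = 81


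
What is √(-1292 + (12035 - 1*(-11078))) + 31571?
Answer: 31571 + √21821 ≈ 31719.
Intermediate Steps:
√(-1292 + (12035 - 1*(-11078))) + 31571 = √(-1292 + (12035 + 11078)) + 31571 = √(-1292 + 23113) + 31571 = √21821 + 31571 = 31571 + √21821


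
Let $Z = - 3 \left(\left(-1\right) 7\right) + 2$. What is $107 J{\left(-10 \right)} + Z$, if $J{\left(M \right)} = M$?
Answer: $-1047$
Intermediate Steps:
$Z = 23$ ($Z = \left(-3\right) \left(-7\right) + 2 = 21 + 2 = 23$)
$107 J{\left(-10 \right)} + Z = 107 \left(-10\right) + 23 = -1070 + 23 = -1047$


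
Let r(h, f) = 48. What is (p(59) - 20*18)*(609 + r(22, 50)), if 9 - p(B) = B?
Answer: -269370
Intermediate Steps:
p(B) = 9 - B
(p(59) - 20*18)*(609 + r(22, 50)) = ((9 - 1*59) - 20*18)*(609 + 48) = ((9 - 59) - 360)*657 = (-50 - 360)*657 = -410*657 = -269370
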